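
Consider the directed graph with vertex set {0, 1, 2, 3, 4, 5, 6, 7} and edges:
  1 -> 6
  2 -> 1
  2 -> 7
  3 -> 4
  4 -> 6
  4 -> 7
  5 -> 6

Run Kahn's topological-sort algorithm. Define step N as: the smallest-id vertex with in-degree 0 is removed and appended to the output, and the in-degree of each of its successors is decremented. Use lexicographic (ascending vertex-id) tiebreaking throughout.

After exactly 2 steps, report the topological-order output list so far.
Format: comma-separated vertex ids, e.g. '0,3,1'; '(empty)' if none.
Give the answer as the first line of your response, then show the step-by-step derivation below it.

0,2

step 1: output 0; order=[0]; indeg=(0,1,0,0,1,0,3,2)
step 2: output 2; order=[0,2]; indeg=(0,0,0,0,1,0,3,1)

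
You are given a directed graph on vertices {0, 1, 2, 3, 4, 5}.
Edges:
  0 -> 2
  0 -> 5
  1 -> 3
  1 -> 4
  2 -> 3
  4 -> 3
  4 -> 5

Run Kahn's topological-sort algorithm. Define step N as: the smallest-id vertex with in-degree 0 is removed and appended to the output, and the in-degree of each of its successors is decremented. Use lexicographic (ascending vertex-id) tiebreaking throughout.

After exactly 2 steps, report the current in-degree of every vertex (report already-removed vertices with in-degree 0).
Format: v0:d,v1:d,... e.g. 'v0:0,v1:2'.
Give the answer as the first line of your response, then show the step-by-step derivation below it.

v0:0,v1:0,v2:0,v3:2,v4:0,v5:1

step 1: output 0; order=[0]; indeg=(0,0,0,3,1,1)
step 2: output 1; order=[0,1]; indeg=(0,0,0,2,0,1)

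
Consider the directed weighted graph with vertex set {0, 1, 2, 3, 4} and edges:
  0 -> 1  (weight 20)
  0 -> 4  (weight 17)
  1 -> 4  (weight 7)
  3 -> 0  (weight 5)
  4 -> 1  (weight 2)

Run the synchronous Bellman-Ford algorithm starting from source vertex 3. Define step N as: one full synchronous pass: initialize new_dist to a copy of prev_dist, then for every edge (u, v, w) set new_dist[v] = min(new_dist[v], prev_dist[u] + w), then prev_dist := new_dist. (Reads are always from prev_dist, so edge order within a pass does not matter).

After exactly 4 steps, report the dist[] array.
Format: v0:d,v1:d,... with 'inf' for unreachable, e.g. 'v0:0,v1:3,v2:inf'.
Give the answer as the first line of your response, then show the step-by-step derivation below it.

v0:5,v1:24,v2:inf,v3:0,v4:22

step 1: dist = v0:5,v1:inf,v2:inf,v3:0,v4:inf
step 2: dist = v0:5,v1:25,v2:inf,v3:0,v4:22
step 3: dist = v0:5,v1:24,v2:inf,v3:0,v4:22
step 4: dist = v0:5,v1:24,v2:inf,v3:0,v4:22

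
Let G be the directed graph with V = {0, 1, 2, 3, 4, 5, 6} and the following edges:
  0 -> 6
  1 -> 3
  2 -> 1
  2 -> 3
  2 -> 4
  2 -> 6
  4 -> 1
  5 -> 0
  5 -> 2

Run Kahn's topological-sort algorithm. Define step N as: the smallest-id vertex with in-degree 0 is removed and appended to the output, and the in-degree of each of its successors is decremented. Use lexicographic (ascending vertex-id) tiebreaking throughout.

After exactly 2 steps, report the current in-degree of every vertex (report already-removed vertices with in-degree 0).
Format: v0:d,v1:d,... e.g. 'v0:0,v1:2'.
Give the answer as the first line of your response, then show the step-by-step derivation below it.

v0:0,v1:2,v2:0,v3:2,v4:1,v5:0,v6:1

step 1: output 5; order=[5]; indeg=(0,2,0,2,1,0,2)
step 2: output 0; order=[5,0]; indeg=(0,2,0,2,1,0,1)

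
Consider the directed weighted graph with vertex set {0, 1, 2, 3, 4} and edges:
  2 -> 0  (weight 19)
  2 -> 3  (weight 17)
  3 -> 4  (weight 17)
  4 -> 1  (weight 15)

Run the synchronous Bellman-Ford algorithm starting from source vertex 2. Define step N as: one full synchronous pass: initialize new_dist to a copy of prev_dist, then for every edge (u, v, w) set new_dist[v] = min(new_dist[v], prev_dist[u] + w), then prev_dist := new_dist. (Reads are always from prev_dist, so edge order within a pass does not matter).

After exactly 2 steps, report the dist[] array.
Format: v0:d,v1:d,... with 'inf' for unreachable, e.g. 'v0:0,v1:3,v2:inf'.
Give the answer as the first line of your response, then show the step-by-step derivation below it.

v0:19,v1:inf,v2:0,v3:17,v4:34

step 1: dist = v0:19,v1:inf,v2:0,v3:17,v4:inf
step 2: dist = v0:19,v1:inf,v2:0,v3:17,v4:34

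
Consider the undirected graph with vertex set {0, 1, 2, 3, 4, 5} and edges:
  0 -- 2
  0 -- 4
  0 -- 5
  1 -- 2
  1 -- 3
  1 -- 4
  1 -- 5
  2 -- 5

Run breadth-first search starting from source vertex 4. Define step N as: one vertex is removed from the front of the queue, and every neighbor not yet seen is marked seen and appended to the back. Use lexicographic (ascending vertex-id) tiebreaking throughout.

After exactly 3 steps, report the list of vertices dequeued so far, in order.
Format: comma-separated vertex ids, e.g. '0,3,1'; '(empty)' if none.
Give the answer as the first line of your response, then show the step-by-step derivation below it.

4,0,1

step 1: dequeue 4; queue=[0,1]; order=4
step 2: dequeue 0; queue=[1,2,5]; order=4,0
step 3: dequeue 1; queue=[2,5,3]; order=4,0,1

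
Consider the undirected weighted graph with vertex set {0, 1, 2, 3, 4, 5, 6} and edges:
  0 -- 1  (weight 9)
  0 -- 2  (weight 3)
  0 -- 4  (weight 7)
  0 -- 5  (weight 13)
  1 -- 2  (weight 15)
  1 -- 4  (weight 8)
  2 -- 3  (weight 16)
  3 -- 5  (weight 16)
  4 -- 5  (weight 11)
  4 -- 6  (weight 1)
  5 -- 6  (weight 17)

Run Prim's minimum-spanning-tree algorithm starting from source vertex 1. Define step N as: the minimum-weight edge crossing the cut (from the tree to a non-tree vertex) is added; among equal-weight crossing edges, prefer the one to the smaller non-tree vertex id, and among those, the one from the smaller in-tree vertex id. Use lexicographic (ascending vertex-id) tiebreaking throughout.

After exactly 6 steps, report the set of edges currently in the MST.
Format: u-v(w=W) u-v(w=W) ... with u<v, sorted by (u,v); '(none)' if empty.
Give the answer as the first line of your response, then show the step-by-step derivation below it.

0-2(w=3) 0-4(w=7) 1-4(w=8) 2-3(w=16) 4-5(w=11) 4-6(w=1)

step 1: add edge 1-4 (w=8); MST = {1-4(w=8)}
step 2: add edge 4-6 (w=1); MST = {1-4(w=8) 4-6(w=1)}
step 3: add edge 0-4 (w=7); MST = {0-4(w=7) 1-4(w=8) 4-6(w=1)}
step 4: add edge 0-2 (w=3); MST = {0-2(w=3) 0-4(w=7) 1-4(w=8) 4-6(w=1)}
step 5: add edge 4-5 (w=11); MST = {0-2(w=3) 0-4(w=7) 1-4(w=8) 4-5(w=11) 4-6(w=1)}
step 6: add edge 2-3 (w=16); MST = {0-2(w=3) 0-4(w=7) 1-4(w=8) 2-3(w=16) 4-5(w=11) 4-6(w=1)}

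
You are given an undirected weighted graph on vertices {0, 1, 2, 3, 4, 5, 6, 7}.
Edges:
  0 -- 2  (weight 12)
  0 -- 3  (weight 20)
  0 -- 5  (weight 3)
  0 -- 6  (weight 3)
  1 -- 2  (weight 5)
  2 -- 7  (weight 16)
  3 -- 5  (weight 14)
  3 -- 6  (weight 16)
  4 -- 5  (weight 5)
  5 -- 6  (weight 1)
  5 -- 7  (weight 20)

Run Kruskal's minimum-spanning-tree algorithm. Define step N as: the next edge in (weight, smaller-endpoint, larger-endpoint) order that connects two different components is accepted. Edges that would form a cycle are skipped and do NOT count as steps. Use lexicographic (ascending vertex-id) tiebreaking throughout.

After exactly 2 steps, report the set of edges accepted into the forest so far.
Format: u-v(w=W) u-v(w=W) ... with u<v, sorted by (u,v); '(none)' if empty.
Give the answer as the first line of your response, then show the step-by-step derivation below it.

0-5(w=3) 5-6(w=1)

step 1: add edge 5-6 (w=1); MST = {5-6(w=1)}
step 2: add edge 0-5 (w=3); MST = {0-5(w=3) 5-6(w=1)}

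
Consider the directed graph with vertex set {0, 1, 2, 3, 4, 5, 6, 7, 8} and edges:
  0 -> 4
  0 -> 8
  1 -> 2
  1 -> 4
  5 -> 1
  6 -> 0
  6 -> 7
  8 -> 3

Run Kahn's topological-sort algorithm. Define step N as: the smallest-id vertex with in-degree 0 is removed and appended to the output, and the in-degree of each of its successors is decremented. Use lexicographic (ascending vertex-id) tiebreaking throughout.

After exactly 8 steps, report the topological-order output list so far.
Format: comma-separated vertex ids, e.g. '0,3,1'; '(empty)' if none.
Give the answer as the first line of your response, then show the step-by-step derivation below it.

5,1,2,6,0,4,7,8

step 1: output 5; order=[5]; indeg=(1,0,1,1,2,0,0,1,1)
step 2: output 1; order=[5,1]; indeg=(1,0,0,1,1,0,0,1,1)
step 3: output 2; order=[5,1,2]; indeg=(1,0,0,1,1,0,0,1,1)
step 4: output 6; order=[5,1,2,6]; indeg=(0,0,0,1,1,0,0,0,1)
step 5: output 0; order=[5,1,2,6,0]; indeg=(0,0,0,1,0,0,0,0,0)
step 6: output 4; order=[5,1,2,6,0,4]; indeg=(0,0,0,1,0,0,0,0,0)
step 7: output 7; order=[5,1,2,6,0,4,7]; indeg=(0,0,0,1,0,0,0,0,0)
step 8: output 8; order=[5,1,2,6,0,4,7,8]; indeg=(0,0,0,0,0,0,0,0,0)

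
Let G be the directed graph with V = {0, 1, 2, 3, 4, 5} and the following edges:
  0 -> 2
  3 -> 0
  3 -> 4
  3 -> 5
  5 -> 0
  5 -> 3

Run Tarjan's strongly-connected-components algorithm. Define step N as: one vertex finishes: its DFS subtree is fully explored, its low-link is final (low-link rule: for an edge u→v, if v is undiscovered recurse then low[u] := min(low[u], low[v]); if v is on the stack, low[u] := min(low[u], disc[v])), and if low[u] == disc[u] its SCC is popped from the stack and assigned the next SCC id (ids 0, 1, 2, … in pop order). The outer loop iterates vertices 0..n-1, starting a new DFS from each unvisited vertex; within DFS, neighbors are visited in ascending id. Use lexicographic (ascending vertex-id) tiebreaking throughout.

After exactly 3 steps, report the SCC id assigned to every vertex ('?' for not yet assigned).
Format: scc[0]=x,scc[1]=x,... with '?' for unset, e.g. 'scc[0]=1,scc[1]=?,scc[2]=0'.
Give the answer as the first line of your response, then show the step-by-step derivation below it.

scc[0]=1,scc[1]=2,scc[2]=0,scc[3]=?,scc[4]=?,scc[5]=?

step 1: low=(low[0]=0,low[1]=?,low[2]=1,low[3]=?,low[4]=?,low[5]=?); scc=(scc[0]=?,scc[1]=?,scc[2]=0,scc[3]=?,scc[4]=?,scc[5]=?)
step 2: low=(low[0]=0,low[1]=?,low[2]=1,low[3]=?,low[4]=?,low[5]=?); scc=(scc[0]=1,scc[1]=?,scc[2]=0,scc[3]=?,scc[4]=?,scc[5]=?)
step 3: low=(low[0]=0,low[1]=2,low[2]=1,low[3]=?,low[4]=?,low[5]=?); scc=(scc[0]=1,scc[1]=2,scc[2]=0,scc[3]=?,scc[4]=?,scc[5]=?)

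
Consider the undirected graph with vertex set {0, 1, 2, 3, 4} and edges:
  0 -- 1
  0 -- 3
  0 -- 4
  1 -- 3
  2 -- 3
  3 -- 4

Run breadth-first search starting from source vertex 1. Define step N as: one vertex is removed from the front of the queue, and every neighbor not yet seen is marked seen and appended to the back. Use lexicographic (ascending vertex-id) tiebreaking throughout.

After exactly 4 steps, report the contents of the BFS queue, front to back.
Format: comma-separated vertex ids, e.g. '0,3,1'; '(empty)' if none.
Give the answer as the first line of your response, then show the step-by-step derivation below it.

2

step 1: dequeue 1; queue=[0,3]; order=1
step 2: dequeue 0; queue=[3,4]; order=1,0
step 3: dequeue 3; queue=[4,2]; order=1,0,3
step 4: dequeue 4; queue=[2]; order=1,0,3,4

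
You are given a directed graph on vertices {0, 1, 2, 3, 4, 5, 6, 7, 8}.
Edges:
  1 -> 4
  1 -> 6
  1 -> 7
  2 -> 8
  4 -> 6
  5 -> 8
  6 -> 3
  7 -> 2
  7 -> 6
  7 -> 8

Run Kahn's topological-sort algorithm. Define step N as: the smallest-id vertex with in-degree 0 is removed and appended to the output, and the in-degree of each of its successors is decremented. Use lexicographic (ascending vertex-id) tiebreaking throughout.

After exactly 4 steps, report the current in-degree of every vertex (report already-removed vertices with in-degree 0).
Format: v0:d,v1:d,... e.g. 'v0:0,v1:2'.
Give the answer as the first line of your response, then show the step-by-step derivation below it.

v0:0,v1:0,v2:1,v3:1,v4:0,v5:0,v6:1,v7:0,v8:2

step 1: output 0; order=[0]; indeg=(0,0,1,1,1,0,3,1,3)
step 2: output 1; order=[0,1]; indeg=(0,0,1,1,0,0,2,0,3)
step 3: output 4; order=[0,1,4]; indeg=(0,0,1,1,0,0,1,0,3)
step 4: output 5; order=[0,1,4,5]; indeg=(0,0,1,1,0,0,1,0,2)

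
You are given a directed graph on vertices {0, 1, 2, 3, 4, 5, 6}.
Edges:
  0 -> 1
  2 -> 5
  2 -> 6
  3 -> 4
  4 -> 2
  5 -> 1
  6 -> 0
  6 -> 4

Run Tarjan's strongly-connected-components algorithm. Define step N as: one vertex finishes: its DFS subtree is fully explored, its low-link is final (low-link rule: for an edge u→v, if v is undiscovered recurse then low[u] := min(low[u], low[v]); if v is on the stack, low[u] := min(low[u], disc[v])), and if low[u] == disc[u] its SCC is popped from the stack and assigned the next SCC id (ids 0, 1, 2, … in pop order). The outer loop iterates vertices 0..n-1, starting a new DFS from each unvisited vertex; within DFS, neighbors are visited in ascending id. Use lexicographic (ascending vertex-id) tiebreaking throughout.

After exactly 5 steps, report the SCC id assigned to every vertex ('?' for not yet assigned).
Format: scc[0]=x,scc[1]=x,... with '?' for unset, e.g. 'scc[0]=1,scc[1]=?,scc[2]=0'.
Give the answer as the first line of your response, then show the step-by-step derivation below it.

scc[0]=1,scc[1]=0,scc[2]=?,scc[3]=?,scc[4]=?,scc[5]=2,scc[6]=?

step 1: low=(low[0]=0,low[1]=1,low[2]=?,low[3]=?,low[4]=?,low[5]=?,low[6]=?); scc=(scc[0]=?,scc[1]=0,scc[2]=?,scc[3]=?,scc[4]=?,scc[5]=?,scc[6]=?)
step 2: low=(low[0]=0,low[1]=1,low[2]=?,low[3]=?,low[4]=?,low[5]=?,low[6]=?); scc=(scc[0]=1,scc[1]=0,scc[2]=?,scc[3]=?,scc[4]=?,scc[5]=?,scc[6]=?)
step 3: low=(low[0]=0,low[1]=1,low[2]=2,low[3]=?,low[4]=?,low[5]=3,low[6]=?); scc=(scc[0]=1,scc[1]=0,scc[2]=?,scc[3]=?,scc[4]=?,scc[5]=2,scc[6]=?)
step 4: low=(low[0]=0,low[1]=1,low[2]=2,low[3]=?,low[4]=2,low[5]=3,low[6]=4); scc=(scc[0]=1,scc[1]=0,scc[2]=?,scc[3]=?,scc[4]=?,scc[5]=2,scc[6]=?)
step 5: low=(low[0]=0,low[1]=1,low[2]=2,low[3]=?,low[4]=2,low[5]=3,low[6]=2); scc=(scc[0]=1,scc[1]=0,scc[2]=?,scc[3]=?,scc[4]=?,scc[5]=2,scc[6]=?)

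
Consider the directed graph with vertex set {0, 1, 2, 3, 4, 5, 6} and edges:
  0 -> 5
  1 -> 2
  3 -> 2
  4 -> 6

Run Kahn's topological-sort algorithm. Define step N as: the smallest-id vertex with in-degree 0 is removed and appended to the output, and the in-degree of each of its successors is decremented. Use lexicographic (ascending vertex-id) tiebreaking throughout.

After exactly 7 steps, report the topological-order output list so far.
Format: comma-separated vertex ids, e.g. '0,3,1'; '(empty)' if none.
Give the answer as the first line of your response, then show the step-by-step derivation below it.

0,1,3,2,4,5,6

step 1: output 0; order=[0]; indeg=(0,0,2,0,0,0,1)
step 2: output 1; order=[0,1]; indeg=(0,0,1,0,0,0,1)
step 3: output 3; order=[0,1,3]; indeg=(0,0,0,0,0,0,1)
step 4: output 2; order=[0,1,3,2]; indeg=(0,0,0,0,0,0,1)
step 5: output 4; order=[0,1,3,2,4]; indeg=(0,0,0,0,0,0,0)
step 6: output 5; order=[0,1,3,2,4,5]; indeg=(0,0,0,0,0,0,0)
step 7: output 6; order=[0,1,3,2,4,5,6]; indeg=(0,0,0,0,0,0,0)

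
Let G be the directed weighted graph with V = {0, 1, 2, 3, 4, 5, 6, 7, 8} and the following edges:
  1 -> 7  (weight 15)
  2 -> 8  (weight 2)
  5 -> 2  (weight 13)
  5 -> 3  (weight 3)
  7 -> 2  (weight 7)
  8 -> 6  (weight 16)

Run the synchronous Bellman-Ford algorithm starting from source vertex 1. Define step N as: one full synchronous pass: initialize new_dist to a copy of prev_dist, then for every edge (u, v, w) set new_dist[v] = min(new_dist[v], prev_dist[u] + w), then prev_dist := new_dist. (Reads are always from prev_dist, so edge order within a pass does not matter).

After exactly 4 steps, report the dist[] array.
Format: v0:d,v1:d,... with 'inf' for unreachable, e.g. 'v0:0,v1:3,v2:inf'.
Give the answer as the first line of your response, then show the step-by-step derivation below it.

v0:inf,v1:0,v2:22,v3:inf,v4:inf,v5:inf,v6:40,v7:15,v8:24

step 1: dist = v0:inf,v1:0,v2:inf,v3:inf,v4:inf,v5:inf,v6:inf,v7:15,v8:inf
step 2: dist = v0:inf,v1:0,v2:22,v3:inf,v4:inf,v5:inf,v6:inf,v7:15,v8:inf
step 3: dist = v0:inf,v1:0,v2:22,v3:inf,v4:inf,v5:inf,v6:inf,v7:15,v8:24
step 4: dist = v0:inf,v1:0,v2:22,v3:inf,v4:inf,v5:inf,v6:40,v7:15,v8:24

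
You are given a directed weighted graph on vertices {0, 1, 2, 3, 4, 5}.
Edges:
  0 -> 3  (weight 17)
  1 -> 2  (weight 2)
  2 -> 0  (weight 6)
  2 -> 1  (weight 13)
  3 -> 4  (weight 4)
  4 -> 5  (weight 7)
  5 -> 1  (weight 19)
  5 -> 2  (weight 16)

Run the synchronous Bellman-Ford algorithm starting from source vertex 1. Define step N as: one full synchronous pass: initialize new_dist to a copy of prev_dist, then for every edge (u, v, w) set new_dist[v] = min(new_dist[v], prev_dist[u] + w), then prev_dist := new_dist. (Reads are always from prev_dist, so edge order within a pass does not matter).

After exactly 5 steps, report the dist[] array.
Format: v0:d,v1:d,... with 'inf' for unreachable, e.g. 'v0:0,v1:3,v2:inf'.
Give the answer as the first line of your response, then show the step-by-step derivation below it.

v0:8,v1:0,v2:2,v3:25,v4:29,v5:36

step 1: dist = v0:inf,v1:0,v2:2,v3:inf,v4:inf,v5:inf
step 2: dist = v0:8,v1:0,v2:2,v3:inf,v4:inf,v5:inf
step 3: dist = v0:8,v1:0,v2:2,v3:25,v4:inf,v5:inf
step 4: dist = v0:8,v1:0,v2:2,v3:25,v4:29,v5:inf
step 5: dist = v0:8,v1:0,v2:2,v3:25,v4:29,v5:36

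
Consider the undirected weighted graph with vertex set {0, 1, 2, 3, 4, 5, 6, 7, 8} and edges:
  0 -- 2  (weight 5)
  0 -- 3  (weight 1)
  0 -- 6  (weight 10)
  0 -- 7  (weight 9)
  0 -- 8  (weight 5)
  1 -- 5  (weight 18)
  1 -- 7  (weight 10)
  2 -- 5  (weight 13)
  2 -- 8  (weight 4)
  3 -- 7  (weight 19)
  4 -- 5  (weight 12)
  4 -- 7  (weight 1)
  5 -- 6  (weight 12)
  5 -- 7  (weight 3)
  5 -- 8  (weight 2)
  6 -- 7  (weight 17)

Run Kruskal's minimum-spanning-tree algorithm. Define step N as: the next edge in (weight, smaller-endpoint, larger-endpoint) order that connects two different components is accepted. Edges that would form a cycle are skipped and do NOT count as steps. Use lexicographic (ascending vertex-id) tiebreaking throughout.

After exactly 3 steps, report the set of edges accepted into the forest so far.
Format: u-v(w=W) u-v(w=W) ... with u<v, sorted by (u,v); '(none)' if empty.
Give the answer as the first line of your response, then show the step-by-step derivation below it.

0-3(w=1) 4-7(w=1) 5-8(w=2)

step 1: add edge 0-3 (w=1); MST = {0-3(w=1)}
step 2: add edge 4-7 (w=1); MST = {0-3(w=1) 4-7(w=1)}
step 3: add edge 5-8 (w=2); MST = {0-3(w=1) 4-7(w=1) 5-8(w=2)}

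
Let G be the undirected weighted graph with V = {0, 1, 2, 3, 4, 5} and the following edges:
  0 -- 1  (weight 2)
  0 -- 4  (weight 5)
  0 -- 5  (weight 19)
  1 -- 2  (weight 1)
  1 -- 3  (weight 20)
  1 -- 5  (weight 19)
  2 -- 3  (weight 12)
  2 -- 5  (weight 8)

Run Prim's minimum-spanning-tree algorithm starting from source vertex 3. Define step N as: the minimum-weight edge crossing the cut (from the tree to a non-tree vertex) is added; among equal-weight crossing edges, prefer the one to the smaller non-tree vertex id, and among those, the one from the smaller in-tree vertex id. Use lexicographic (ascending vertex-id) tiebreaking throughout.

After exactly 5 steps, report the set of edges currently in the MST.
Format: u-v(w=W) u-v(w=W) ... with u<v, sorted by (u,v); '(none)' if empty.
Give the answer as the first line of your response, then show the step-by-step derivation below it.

0-1(w=2) 0-4(w=5) 1-2(w=1) 2-3(w=12) 2-5(w=8)

step 1: add edge 2-3 (w=12); MST = {2-3(w=12)}
step 2: add edge 1-2 (w=1); MST = {1-2(w=1) 2-3(w=12)}
step 3: add edge 0-1 (w=2); MST = {0-1(w=2) 1-2(w=1) 2-3(w=12)}
step 4: add edge 0-4 (w=5); MST = {0-1(w=2) 0-4(w=5) 1-2(w=1) 2-3(w=12)}
step 5: add edge 2-5 (w=8); MST = {0-1(w=2) 0-4(w=5) 1-2(w=1) 2-3(w=12) 2-5(w=8)}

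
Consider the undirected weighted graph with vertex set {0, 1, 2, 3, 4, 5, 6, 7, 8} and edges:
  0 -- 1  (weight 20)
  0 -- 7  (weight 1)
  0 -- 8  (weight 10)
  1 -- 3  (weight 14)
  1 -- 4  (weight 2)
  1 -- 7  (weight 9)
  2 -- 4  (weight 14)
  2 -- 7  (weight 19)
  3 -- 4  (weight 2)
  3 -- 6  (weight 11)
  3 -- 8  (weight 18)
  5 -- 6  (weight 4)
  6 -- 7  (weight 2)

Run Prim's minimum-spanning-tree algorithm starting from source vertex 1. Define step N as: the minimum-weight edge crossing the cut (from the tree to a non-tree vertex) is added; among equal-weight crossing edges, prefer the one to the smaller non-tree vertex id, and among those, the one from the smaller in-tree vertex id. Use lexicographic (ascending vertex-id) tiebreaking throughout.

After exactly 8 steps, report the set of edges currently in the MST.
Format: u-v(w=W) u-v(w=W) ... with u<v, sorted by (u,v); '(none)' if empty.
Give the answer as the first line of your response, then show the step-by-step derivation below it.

0-7(w=1) 0-8(w=10) 1-4(w=2) 1-7(w=9) 2-4(w=14) 3-4(w=2) 5-6(w=4) 6-7(w=2)

step 1: add edge 1-4 (w=2); MST = {1-4(w=2)}
step 2: add edge 3-4 (w=2); MST = {1-4(w=2) 3-4(w=2)}
step 3: add edge 1-7 (w=9); MST = {1-4(w=2) 1-7(w=9) 3-4(w=2)}
step 4: add edge 0-7 (w=1); MST = {0-7(w=1) 1-4(w=2) 1-7(w=9) 3-4(w=2)}
step 5: add edge 6-7 (w=2); MST = {0-7(w=1) 1-4(w=2) 1-7(w=9) 3-4(w=2) 6-7(w=2)}
step 6: add edge 5-6 (w=4); MST = {0-7(w=1) 1-4(w=2) 1-7(w=9) 3-4(w=2) 5-6(w=4) 6-7(w=2)}
step 7: add edge 0-8 (w=10); MST = {0-7(w=1) 0-8(w=10) 1-4(w=2) 1-7(w=9) 3-4(w=2) 5-6(w=4) 6-7(w=2)}
step 8: add edge 2-4 (w=14); MST = {0-7(w=1) 0-8(w=10) 1-4(w=2) 1-7(w=9) 2-4(w=14) 3-4(w=2) 5-6(w=4) 6-7(w=2)}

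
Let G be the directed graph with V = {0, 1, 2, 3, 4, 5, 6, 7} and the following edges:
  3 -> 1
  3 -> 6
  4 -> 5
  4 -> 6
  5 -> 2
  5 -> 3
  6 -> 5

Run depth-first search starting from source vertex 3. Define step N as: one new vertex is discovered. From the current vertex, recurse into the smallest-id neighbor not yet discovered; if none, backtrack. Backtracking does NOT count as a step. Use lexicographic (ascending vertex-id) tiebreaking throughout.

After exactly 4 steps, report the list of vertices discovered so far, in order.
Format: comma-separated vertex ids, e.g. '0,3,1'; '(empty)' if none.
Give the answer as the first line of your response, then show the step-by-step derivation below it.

3,1,6,5

step 1: discover 3; path=3; order=3
step 2: discover 1; path=3>1; order=3,1
step 3: discover 6; path=3>6; order=3,1,6
step 4: discover 5; path=3>6>5; order=3,1,6,5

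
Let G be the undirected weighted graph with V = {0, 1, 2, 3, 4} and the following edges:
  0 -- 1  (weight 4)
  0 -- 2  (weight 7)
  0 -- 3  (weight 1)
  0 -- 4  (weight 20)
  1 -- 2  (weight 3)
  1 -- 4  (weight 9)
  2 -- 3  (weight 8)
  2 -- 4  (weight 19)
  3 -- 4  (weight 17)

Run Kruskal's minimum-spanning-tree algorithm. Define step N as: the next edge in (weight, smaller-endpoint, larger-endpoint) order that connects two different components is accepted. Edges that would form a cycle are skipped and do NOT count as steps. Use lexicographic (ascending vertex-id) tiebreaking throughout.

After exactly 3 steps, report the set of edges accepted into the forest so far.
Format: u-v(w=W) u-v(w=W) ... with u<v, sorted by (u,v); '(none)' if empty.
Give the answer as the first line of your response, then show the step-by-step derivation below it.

0-1(w=4) 0-3(w=1) 1-2(w=3)

step 1: add edge 0-3 (w=1); MST = {0-3(w=1)}
step 2: add edge 1-2 (w=3); MST = {0-3(w=1) 1-2(w=3)}
step 3: add edge 0-1 (w=4); MST = {0-1(w=4) 0-3(w=1) 1-2(w=3)}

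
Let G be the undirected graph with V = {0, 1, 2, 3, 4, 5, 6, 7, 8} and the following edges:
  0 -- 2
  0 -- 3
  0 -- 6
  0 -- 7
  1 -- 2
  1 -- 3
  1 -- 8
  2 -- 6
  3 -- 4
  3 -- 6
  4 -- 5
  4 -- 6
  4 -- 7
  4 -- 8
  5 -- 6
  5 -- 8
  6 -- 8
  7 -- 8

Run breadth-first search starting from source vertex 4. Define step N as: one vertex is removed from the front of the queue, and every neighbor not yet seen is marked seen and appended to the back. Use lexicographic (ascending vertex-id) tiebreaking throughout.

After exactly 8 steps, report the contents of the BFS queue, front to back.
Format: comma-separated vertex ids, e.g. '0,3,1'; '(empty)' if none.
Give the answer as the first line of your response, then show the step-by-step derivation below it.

2

step 1: dequeue 4; queue=[3,5,6,7,8]; order=4
step 2: dequeue 3; queue=[5,6,7,8,0,1]; order=4,3
step 3: dequeue 5; queue=[6,7,8,0,1]; order=4,3,5
step 4: dequeue 6; queue=[7,8,0,1,2]; order=4,3,5,6
step 5: dequeue 7; queue=[8,0,1,2]; order=4,3,5,6,7
step 6: dequeue 8; queue=[0,1,2]; order=4,3,5,6,7,8
step 7: dequeue 0; queue=[1,2]; order=4,3,5,6,7,8,0
step 8: dequeue 1; queue=[2]; order=4,3,5,6,7,8,0,1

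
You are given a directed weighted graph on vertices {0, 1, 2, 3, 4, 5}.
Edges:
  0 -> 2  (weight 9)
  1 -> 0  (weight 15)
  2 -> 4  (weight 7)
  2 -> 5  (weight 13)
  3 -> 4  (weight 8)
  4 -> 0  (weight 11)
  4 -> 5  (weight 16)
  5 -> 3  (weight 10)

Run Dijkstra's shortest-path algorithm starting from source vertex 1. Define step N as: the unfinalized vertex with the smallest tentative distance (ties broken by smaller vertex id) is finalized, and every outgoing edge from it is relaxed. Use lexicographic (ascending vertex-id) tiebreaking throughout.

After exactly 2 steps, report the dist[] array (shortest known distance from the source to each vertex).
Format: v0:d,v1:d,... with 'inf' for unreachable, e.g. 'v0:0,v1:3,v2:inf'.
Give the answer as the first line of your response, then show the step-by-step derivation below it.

v0:15,v1:0,v2:24,v3:inf,v4:inf,v5:inf

step 1: dist = v0:15,v1:0,v2:inf,v3:inf,v4:inf,v5:inf
step 2: dist = v0:15,v1:0,v2:24,v3:inf,v4:inf,v5:inf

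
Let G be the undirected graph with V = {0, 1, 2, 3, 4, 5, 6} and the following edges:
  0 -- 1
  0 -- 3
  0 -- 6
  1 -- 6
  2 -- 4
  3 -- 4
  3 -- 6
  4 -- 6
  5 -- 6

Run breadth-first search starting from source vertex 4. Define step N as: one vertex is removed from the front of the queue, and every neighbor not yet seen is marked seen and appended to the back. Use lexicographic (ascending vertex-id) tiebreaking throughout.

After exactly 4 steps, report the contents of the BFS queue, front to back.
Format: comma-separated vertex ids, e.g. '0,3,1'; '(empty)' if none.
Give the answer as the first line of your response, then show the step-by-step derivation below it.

0,1,5

step 1: dequeue 4; queue=[2,3,6]; order=4
step 2: dequeue 2; queue=[3,6]; order=4,2
step 3: dequeue 3; queue=[6,0]; order=4,2,3
step 4: dequeue 6; queue=[0,1,5]; order=4,2,3,6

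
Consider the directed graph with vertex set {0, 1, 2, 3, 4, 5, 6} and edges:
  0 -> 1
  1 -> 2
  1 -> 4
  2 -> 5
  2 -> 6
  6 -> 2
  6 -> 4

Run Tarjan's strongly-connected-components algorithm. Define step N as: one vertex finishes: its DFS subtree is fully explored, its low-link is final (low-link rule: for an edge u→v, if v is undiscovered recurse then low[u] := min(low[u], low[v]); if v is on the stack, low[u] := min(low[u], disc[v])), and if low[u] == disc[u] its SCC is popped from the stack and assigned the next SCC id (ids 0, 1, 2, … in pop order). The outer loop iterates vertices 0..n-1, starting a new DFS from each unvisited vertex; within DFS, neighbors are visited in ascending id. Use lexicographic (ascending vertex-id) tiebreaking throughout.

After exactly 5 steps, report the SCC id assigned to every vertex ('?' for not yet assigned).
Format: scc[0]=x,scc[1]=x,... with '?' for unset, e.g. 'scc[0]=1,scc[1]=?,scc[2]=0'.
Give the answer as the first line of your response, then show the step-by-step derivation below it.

scc[0]=?,scc[1]=3,scc[2]=2,scc[3]=?,scc[4]=1,scc[5]=0,scc[6]=2

step 1: low=(low[0]=0,low[1]=1,low[2]=2,low[3]=?,low[4]=?,low[5]=3,low[6]=?); scc=(scc[0]=?,scc[1]=?,scc[2]=?,scc[3]=?,scc[4]=?,scc[5]=0,scc[6]=?)
step 2: low=(low[0]=0,low[1]=1,low[2]=2,low[3]=?,low[4]=5,low[5]=3,low[6]=2); scc=(scc[0]=?,scc[1]=?,scc[2]=?,scc[3]=?,scc[4]=1,scc[5]=0,scc[6]=?)
step 3: low=(low[0]=0,low[1]=1,low[2]=2,low[3]=?,low[4]=5,low[5]=3,low[6]=2); scc=(scc[0]=?,scc[1]=?,scc[2]=?,scc[3]=?,scc[4]=1,scc[5]=0,scc[6]=?)
step 4: low=(low[0]=0,low[1]=1,low[2]=2,low[3]=?,low[4]=5,low[5]=3,low[6]=2); scc=(scc[0]=?,scc[1]=?,scc[2]=2,scc[3]=?,scc[4]=1,scc[5]=0,scc[6]=2)
step 5: low=(low[0]=0,low[1]=1,low[2]=2,low[3]=?,low[4]=5,low[5]=3,low[6]=2); scc=(scc[0]=?,scc[1]=3,scc[2]=2,scc[3]=?,scc[4]=1,scc[5]=0,scc[6]=2)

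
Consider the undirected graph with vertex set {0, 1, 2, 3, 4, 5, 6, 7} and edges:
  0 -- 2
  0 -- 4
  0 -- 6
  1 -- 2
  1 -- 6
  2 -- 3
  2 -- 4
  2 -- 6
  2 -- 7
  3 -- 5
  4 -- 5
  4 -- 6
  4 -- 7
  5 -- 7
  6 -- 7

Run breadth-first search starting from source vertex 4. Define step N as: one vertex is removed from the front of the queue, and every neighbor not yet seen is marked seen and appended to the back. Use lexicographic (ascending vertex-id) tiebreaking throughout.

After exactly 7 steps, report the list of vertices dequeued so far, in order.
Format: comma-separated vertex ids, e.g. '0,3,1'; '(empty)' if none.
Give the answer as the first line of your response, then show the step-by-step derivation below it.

4,0,2,5,6,7,1

step 1: dequeue 4; queue=[0,2,5,6,7]; order=4
step 2: dequeue 0; queue=[2,5,6,7]; order=4,0
step 3: dequeue 2; queue=[5,6,7,1,3]; order=4,0,2
step 4: dequeue 5; queue=[6,7,1,3]; order=4,0,2,5
step 5: dequeue 6; queue=[7,1,3]; order=4,0,2,5,6
step 6: dequeue 7; queue=[1,3]; order=4,0,2,5,6,7
step 7: dequeue 1; queue=[3]; order=4,0,2,5,6,7,1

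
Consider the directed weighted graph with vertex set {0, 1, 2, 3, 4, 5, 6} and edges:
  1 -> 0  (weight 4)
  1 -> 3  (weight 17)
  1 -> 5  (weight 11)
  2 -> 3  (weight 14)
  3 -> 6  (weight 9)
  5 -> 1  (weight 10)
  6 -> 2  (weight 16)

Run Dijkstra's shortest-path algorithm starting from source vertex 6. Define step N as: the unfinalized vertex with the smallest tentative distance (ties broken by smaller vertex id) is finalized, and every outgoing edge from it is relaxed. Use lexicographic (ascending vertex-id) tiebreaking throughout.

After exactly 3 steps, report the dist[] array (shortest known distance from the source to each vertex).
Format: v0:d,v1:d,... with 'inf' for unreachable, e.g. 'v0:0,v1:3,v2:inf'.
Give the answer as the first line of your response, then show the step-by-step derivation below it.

v0:inf,v1:inf,v2:16,v3:30,v4:inf,v5:inf,v6:0

step 1: dist = v0:inf,v1:inf,v2:16,v3:inf,v4:inf,v5:inf,v6:0
step 2: dist = v0:inf,v1:inf,v2:16,v3:30,v4:inf,v5:inf,v6:0
step 3: dist = v0:inf,v1:inf,v2:16,v3:30,v4:inf,v5:inf,v6:0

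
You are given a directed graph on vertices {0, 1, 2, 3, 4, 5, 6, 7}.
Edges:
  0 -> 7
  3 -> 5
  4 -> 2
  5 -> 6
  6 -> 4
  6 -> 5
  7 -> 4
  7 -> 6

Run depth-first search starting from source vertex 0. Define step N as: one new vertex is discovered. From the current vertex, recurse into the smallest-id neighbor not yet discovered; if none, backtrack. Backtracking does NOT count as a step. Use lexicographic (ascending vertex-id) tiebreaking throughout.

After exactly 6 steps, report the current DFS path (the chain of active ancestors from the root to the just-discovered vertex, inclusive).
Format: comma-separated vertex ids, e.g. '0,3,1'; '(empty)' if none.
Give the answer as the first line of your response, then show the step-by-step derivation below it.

0,7,6,5

step 1: discover 0; path=0; order=0
step 2: discover 7; path=0>7; order=0,7
step 3: discover 4; path=0>7>4; order=0,7,4
step 4: discover 2; path=0>7>4>2; order=0,7,4,2
step 5: discover 6; path=0>7>6; order=0,7,4,2,6
step 6: discover 5; path=0>7>6>5; order=0,7,4,2,6,5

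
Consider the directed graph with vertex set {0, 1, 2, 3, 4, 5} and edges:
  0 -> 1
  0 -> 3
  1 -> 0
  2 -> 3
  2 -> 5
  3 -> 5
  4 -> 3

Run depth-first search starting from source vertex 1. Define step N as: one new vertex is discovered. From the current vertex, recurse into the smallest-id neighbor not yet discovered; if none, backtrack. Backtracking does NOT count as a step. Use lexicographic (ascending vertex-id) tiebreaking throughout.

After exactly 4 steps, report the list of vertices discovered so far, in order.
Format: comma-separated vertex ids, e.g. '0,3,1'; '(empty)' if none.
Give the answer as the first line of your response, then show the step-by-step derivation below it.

1,0,3,5

step 1: discover 1; path=1; order=1
step 2: discover 0; path=1>0; order=1,0
step 3: discover 3; path=1>0>3; order=1,0,3
step 4: discover 5; path=1>0>3>5; order=1,0,3,5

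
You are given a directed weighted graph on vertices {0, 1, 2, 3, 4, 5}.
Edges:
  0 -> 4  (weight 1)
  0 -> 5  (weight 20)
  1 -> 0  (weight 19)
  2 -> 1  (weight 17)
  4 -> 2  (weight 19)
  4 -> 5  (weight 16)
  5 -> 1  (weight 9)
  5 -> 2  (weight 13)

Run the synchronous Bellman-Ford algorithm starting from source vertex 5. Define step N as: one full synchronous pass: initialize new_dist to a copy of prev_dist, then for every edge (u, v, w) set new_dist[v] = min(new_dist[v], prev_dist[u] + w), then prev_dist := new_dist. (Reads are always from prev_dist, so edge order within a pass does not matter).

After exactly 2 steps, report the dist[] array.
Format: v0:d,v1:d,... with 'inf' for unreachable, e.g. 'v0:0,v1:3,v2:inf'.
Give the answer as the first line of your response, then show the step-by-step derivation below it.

v0:28,v1:9,v2:13,v3:inf,v4:inf,v5:0

step 1: dist = v0:inf,v1:9,v2:13,v3:inf,v4:inf,v5:0
step 2: dist = v0:28,v1:9,v2:13,v3:inf,v4:inf,v5:0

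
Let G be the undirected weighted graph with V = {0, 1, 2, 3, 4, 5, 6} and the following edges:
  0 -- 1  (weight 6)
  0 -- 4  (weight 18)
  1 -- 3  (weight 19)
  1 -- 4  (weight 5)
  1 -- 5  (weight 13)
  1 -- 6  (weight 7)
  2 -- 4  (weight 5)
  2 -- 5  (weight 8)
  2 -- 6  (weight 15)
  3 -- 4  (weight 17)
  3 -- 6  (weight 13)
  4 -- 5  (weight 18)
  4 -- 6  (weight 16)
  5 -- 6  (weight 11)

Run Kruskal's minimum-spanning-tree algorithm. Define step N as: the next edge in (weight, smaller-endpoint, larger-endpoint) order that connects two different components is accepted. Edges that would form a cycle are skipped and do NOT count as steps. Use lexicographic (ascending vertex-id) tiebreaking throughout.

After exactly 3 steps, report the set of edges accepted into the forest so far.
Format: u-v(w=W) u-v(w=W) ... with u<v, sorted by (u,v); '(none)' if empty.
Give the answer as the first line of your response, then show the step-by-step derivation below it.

0-1(w=6) 1-4(w=5) 2-4(w=5)

step 1: add edge 1-4 (w=5); MST = {1-4(w=5)}
step 2: add edge 2-4 (w=5); MST = {1-4(w=5) 2-4(w=5)}
step 3: add edge 0-1 (w=6); MST = {0-1(w=6) 1-4(w=5) 2-4(w=5)}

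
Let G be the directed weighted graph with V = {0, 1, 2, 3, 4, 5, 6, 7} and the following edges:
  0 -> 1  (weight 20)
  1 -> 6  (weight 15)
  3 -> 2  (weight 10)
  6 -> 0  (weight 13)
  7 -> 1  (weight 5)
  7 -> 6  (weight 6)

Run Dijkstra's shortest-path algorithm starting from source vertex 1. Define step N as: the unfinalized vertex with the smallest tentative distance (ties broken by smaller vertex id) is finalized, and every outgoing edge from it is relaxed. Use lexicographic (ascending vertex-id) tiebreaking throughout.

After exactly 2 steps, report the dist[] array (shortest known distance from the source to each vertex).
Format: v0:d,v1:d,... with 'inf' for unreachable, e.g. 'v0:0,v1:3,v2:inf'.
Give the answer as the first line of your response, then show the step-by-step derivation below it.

v0:28,v1:0,v2:inf,v3:inf,v4:inf,v5:inf,v6:15,v7:inf

step 1: dist = v0:inf,v1:0,v2:inf,v3:inf,v4:inf,v5:inf,v6:15,v7:inf
step 2: dist = v0:28,v1:0,v2:inf,v3:inf,v4:inf,v5:inf,v6:15,v7:inf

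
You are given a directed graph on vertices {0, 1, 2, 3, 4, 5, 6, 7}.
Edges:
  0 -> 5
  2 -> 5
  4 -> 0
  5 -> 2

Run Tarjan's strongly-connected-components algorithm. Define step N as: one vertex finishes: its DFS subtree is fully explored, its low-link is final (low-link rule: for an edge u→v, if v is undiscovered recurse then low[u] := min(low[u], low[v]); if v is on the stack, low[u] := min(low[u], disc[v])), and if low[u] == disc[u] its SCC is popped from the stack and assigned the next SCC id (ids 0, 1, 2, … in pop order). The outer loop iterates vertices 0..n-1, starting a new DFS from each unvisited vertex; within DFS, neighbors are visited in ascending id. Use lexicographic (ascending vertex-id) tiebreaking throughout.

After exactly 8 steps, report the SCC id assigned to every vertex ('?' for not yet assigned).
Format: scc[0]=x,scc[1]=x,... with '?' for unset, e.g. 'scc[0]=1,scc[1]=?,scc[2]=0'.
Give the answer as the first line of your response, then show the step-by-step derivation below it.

scc[0]=1,scc[1]=2,scc[2]=0,scc[3]=3,scc[4]=4,scc[5]=0,scc[6]=5,scc[7]=6

step 1: low=(low[0]=0,low[1]=?,low[2]=1,low[3]=?,low[4]=?,low[5]=1,low[6]=?,low[7]=?); scc=(scc[0]=?,scc[1]=?,scc[2]=?,scc[3]=?,scc[4]=?,scc[5]=?,scc[6]=?,scc[7]=?)
step 2: low=(low[0]=0,low[1]=?,low[2]=1,low[3]=?,low[4]=?,low[5]=1,low[6]=?,low[7]=?); scc=(scc[0]=?,scc[1]=?,scc[2]=0,scc[3]=?,scc[4]=?,scc[5]=0,scc[6]=?,scc[7]=?)
step 3: low=(low[0]=0,low[1]=?,low[2]=1,low[3]=?,low[4]=?,low[5]=1,low[6]=?,low[7]=?); scc=(scc[0]=1,scc[1]=?,scc[2]=0,scc[3]=?,scc[4]=?,scc[5]=0,scc[6]=?,scc[7]=?)
step 4: low=(low[0]=0,low[1]=3,low[2]=1,low[3]=?,low[4]=?,low[5]=1,low[6]=?,low[7]=?); scc=(scc[0]=1,scc[1]=2,scc[2]=0,scc[3]=?,scc[4]=?,scc[5]=0,scc[6]=?,scc[7]=?)
step 5: low=(low[0]=0,low[1]=3,low[2]=1,low[3]=4,low[4]=?,low[5]=1,low[6]=?,low[7]=?); scc=(scc[0]=1,scc[1]=2,scc[2]=0,scc[3]=3,scc[4]=?,scc[5]=0,scc[6]=?,scc[7]=?)
step 6: low=(low[0]=0,low[1]=3,low[2]=1,low[3]=4,low[4]=5,low[5]=1,low[6]=?,low[7]=?); scc=(scc[0]=1,scc[1]=2,scc[2]=0,scc[3]=3,scc[4]=4,scc[5]=0,scc[6]=?,scc[7]=?)
step 7: low=(low[0]=0,low[1]=3,low[2]=1,low[3]=4,low[4]=5,low[5]=1,low[6]=6,low[7]=?); scc=(scc[0]=1,scc[1]=2,scc[2]=0,scc[3]=3,scc[4]=4,scc[5]=0,scc[6]=5,scc[7]=?)
step 8: low=(low[0]=0,low[1]=3,low[2]=1,low[3]=4,low[4]=5,low[5]=1,low[6]=6,low[7]=7); scc=(scc[0]=1,scc[1]=2,scc[2]=0,scc[3]=3,scc[4]=4,scc[5]=0,scc[6]=5,scc[7]=6)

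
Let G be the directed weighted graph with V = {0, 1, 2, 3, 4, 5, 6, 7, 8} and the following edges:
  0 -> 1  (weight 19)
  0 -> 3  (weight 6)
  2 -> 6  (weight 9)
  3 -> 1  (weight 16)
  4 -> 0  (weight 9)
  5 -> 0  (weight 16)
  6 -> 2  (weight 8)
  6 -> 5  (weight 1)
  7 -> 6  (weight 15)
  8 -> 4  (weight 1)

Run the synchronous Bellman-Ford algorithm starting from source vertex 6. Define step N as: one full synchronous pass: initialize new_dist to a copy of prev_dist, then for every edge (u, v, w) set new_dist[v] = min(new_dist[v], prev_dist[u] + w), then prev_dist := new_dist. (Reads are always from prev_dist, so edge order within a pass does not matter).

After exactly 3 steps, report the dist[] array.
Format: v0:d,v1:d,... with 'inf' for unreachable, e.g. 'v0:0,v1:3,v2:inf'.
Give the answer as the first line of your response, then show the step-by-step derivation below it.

v0:17,v1:36,v2:8,v3:23,v4:inf,v5:1,v6:0,v7:inf,v8:inf

step 1: dist = v0:inf,v1:inf,v2:8,v3:inf,v4:inf,v5:1,v6:0,v7:inf,v8:inf
step 2: dist = v0:17,v1:inf,v2:8,v3:inf,v4:inf,v5:1,v6:0,v7:inf,v8:inf
step 3: dist = v0:17,v1:36,v2:8,v3:23,v4:inf,v5:1,v6:0,v7:inf,v8:inf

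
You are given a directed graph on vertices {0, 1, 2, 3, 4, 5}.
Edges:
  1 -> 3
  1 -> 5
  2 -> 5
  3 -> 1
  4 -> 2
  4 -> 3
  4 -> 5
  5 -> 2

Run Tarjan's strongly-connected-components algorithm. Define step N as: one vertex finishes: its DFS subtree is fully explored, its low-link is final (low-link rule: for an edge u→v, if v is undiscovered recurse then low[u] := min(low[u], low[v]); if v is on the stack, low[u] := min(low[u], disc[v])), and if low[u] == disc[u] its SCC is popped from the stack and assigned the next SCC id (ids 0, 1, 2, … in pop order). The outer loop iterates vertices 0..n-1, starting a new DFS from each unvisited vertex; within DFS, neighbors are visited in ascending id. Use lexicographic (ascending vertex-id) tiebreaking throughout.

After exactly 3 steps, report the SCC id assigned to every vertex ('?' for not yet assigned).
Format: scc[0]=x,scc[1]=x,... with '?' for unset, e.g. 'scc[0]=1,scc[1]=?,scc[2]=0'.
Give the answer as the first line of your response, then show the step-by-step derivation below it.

scc[0]=0,scc[1]=?,scc[2]=?,scc[3]=?,scc[4]=?,scc[5]=?

step 1: low=(low[0]=0,low[1]=?,low[2]=?,low[3]=?,low[4]=?,low[5]=?); scc=(scc[0]=0,scc[1]=?,scc[2]=?,scc[3]=?,scc[4]=?,scc[5]=?)
step 2: low=(low[0]=0,low[1]=1,low[2]=?,low[3]=1,low[4]=?,low[5]=?); scc=(scc[0]=0,scc[1]=?,scc[2]=?,scc[3]=?,scc[4]=?,scc[5]=?)
step 3: low=(low[0]=0,low[1]=1,low[2]=3,low[3]=1,low[4]=?,low[5]=3); scc=(scc[0]=0,scc[1]=?,scc[2]=?,scc[3]=?,scc[4]=?,scc[5]=?)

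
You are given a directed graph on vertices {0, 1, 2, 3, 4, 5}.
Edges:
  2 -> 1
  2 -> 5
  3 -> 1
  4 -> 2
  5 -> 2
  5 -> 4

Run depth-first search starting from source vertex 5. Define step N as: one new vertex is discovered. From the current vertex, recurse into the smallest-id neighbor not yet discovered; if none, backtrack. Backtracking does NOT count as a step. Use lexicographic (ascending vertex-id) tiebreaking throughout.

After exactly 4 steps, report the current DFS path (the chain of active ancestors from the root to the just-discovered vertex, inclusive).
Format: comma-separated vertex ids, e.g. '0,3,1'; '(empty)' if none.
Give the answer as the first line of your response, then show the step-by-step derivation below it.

5,4

step 1: discover 5; path=5; order=5
step 2: discover 2; path=5>2; order=5,2
step 3: discover 1; path=5>2>1; order=5,2,1
step 4: discover 4; path=5>4; order=5,2,1,4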